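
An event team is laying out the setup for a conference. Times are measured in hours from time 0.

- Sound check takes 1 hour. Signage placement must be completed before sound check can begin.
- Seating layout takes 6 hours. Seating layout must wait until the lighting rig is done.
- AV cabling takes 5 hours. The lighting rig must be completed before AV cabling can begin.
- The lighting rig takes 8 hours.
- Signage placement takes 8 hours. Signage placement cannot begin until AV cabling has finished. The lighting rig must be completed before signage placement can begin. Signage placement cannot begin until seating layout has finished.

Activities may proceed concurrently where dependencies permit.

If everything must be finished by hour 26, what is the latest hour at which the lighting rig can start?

3

Nothing follows sound check; the deadline of hour 26 is its only limit. It must start by 26 − 1 = hour 25.
Signage placement has to be done before sound check (must start by hour 25). That means finishing by hour 25, i.e. starting by 25 − 8 = hour 17.
AV cabling feeds into signage placement (must start by hour 17); so AV cabling must finish by hour 17 and therefore start by hour 12.
Since signage placement (must start by hour 17) depends on it, seating layout must finish by hour 17. Backing off its 6-hour duration gives a latest start of hour 11.
The lighting rig feeds AV cabling (must start by hour 12); seating layout (must start by hour 11); signage placement (must start by hour 17). Taking the minimum, the lighting rig must finish by hour 11 and start by 11 − 8 = hour 3.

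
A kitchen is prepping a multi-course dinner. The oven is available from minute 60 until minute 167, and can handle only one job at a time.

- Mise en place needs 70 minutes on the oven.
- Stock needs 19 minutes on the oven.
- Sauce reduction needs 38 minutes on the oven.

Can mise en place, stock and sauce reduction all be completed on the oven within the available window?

The oven window is 167 − 60 = 107 minutes.
Running back to back, the jobs need 70 + 19 + 38 = 127 minutes on the oven.
Since 127 > 107, they cannot all fit.

No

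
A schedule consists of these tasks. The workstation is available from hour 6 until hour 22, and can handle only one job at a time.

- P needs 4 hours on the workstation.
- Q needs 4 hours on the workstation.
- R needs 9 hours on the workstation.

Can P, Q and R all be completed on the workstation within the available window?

The workstation window is 22 − 6 = 16 hours.
Running back to back, the jobs need 4 + 4 + 9 = 17 hours on the workstation.
Since 17 > 16, they cannot all fit.

No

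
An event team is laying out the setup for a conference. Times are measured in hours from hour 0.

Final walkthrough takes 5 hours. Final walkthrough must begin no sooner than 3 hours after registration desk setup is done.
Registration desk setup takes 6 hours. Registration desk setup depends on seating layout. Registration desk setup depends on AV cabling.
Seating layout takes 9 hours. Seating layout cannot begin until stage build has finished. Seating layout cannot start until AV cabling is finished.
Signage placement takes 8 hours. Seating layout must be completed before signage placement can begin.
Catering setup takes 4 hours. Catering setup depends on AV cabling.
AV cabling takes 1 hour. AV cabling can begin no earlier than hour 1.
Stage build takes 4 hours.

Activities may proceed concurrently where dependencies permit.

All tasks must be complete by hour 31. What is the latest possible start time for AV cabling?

To finish by hour 31, final walkthrough (duration 5) must start no later than hour 26.
Registration desk setup must finish before final walkthrough (must start by hour 26, minus 3-hour gap → hour 23). With a 6-hour duration, registration desk setup must start by 23 − 6 = hour 17.
Signage placement has no dependents, so it just needs to finish by hour 31. Starting by 31 − 8 = hour 23 achieves that.
Seating layout must finish in time for registration desk setup (must start by hour 17); signage placement (must start by hour 23). The tightest is hour 17, so seating layout must start by 17 − 9 = hour 8.
Catering setup must finish by hour 31; it takes 4 hours, so it must start by 31 − 4 = hour 27.
AV cabling feeds seating layout (must start by hour 8); registration desk setup (must start by hour 17); catering setup (must start by hour 27). Taking the minimum, AV cabling must finish by hour 8 and start by 8 − 1 = hour 7.

7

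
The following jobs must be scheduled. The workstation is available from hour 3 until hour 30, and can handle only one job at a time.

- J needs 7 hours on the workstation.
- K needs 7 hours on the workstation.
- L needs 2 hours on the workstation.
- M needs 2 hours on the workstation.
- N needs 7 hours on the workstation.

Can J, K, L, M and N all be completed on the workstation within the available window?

Yes

The workstation window is 30 − 3 = 27 hours.
Running back to back, the jobs need 7 + 7 + 2 + 2 + 7 = 25 hours on the workstation.
Since 25 ≤ 27, they fit within the window.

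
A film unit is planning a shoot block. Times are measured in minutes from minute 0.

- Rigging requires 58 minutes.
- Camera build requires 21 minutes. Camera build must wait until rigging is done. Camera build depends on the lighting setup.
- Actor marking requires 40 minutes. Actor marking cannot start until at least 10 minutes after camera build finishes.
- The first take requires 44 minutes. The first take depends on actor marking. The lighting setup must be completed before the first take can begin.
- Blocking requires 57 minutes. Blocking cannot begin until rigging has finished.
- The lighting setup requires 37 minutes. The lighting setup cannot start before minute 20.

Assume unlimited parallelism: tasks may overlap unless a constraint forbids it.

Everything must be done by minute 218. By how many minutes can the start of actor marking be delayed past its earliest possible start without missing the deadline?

After its own release at minute 20, the lighting setup can start at minute 20 and finishes at minute 57.
Nothing blocks rigging, so it runs from minute 0 to minute 58.
Camera build needs all of rigging (finishes minute 58); the lighting setup (finishes minute 57). That puts its earliest start at minute 58; it finishes at 58 + 21 = minute 79.
Actor marking waits on camera build (finishes minute 79, plus 10-minute gap → minute 89), so it starts at minute 89 and finishes at 89 + 40 = minute 129.

Working backward from the deadline:
To finish by minute 218, the first take (duration 44) must start no later than minute 174.
Since the first take (must start by minute 174) depends on it, actor marking must finish by minute 174. Backing off its 40-minute duration gives a latest start of minute 134.
So actor marking can start as early as minute 89 and as late as minute 134, giving 134 − 89 = 45 minutes of slack.

45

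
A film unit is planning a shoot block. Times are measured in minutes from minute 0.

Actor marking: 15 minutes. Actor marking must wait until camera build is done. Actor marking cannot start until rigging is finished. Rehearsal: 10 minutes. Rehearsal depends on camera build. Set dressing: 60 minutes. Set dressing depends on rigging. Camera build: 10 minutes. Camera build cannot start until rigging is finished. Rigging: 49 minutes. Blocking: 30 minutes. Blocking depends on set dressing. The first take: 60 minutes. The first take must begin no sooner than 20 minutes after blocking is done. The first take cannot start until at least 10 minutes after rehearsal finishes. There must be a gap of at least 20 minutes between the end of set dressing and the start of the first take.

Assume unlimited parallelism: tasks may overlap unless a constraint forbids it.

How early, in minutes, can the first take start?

159

Nothing blocks rigging, so it runs from minute 0 to minute 49.
Camera build cannot begin until rigging (finishes minute 49). It runs from minute 49 to 49 + 10 = minute 59.
Rehearsal waits on camera build (finishes minute 59), so it starts at minute 59 and finishes at 59 + 10 = minute 69.
After rigging (finishes minute 49), set dressing can start at minute 49 and finishes at minute 109.
Blocking cannot begin until set dressing (finishes minute 109). It runs from minute 109 to 109 + 30 = minute 139.
The first take waits on blocking (finishes minute 139, plus 20-minute gap → minute 159); rehearsal (finishes minute 69, plus 10-minute gap → minute 79); set dressing (finishes minute 109, plus 20-minute gap → minute 129). The latest of these is minute 159, which is the earliest the first take can start.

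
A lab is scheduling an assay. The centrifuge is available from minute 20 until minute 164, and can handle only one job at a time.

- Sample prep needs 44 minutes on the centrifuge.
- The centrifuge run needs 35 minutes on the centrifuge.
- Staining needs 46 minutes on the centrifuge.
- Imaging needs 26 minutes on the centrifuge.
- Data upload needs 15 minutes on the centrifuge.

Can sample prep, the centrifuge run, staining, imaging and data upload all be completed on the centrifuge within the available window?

The centrifuge window is 164 − 20 = 144 minutes.
Running back to back, the jobs need 44 + 35 + 46 + 26 + 15 = 166 minutes on the centrifuge.
Since 166 > 144, they cannot all fit.

No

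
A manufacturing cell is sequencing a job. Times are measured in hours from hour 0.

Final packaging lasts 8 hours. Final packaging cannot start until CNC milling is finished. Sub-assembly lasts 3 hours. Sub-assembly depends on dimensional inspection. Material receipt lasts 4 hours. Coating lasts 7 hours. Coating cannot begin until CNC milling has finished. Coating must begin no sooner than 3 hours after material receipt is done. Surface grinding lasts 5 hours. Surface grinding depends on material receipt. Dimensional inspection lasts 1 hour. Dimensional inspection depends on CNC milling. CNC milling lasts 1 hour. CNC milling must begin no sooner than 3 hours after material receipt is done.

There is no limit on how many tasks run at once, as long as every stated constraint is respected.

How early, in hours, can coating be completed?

Material receipt can start immediately at hour 0; it finishes at hour 4.
CNC milling waits on material receipt (finishes hour 4, plus 3-hour gap → hour 7), so it starts at hour 7 and finishes at 7 + 1 = hour 8.
Coating needs all of CNC milling (finishes hour 8); material receipt (finishes hour 4, plus 3-hour gap → hour 7). That puts its earliest start at hour 8; it finishes at 8 + 7 = hour 15.

15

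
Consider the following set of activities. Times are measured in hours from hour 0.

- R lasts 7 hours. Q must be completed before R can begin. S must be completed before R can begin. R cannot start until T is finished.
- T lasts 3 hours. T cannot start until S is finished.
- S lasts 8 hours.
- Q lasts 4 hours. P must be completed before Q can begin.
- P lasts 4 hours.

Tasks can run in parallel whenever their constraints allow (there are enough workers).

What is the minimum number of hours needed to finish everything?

S can start immediately at hour 0; it finishes at hour 8.
T cannot begin until S (finishes hour 8). It runs from hour 8 to 8 + 3 = hour 11.
P has no prerequisites, so it starts at hour 0 and finishes at hour 4.
Q waits on P (finishes hour 4), so it starts at hour 4 and finishes at 4 + 4 = hour 8.
R needs all of Q (finishes hour 8); S (finishes hour 8); T (finishes hour 11). That puts its earliest start at hour 11; it finishes at 11 + 7 = hour 18.
All tasks are finished once the last one completes. Finish times: P at 4, Q at 8, R at 18, S at 8, T at 11. The latest is hour 18.

18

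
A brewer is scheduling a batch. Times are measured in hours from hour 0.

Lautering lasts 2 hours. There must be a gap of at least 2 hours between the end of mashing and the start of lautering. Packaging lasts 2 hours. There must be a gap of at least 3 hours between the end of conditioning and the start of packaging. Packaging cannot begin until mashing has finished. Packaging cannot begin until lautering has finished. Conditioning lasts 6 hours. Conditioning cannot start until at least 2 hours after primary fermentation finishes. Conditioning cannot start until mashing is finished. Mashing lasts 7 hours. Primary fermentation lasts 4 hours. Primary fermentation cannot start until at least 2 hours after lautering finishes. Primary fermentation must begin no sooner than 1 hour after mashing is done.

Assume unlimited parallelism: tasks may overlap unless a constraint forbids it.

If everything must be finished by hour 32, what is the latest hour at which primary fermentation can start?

Nothing follows packaging; the deadline of hour 32 is its only limit. It must start by 32 − 2 = hour 30.
Conditioning must finish before packaging (must start by hour 30, minus 3-hour gap → hour 27). With a 6-hour duration, conditioning must start by 27 − 6 = hour 21.
Primary fermentation must finish before conditioning (must start by hour 21, minus 2-hour gap → hour 19). With a 4-hour duration, primary fermentation must start by 19 − 4 = hour 15.

15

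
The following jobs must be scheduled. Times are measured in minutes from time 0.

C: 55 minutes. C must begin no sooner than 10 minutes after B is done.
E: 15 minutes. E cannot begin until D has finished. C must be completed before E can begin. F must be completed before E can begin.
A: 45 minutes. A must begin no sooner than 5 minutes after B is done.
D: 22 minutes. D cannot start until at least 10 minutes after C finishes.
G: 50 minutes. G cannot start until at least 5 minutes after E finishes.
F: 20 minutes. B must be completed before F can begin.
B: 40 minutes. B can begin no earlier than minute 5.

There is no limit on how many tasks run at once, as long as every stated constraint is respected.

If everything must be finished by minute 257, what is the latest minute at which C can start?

100

Nothing follows G; the deadline of minute 257 is its only limit. It must start by 257 − 50 = minute 207.
E feeds into G (must start by minute 207, minus 5-minute gap → minute 202); so E must finish by minute 202 and therefore start by minute 187.
D has to be done before E (must start by minute 187). That means finishing by minute 187, i.e. starting by 187 − 22 = minute 165.
C has several dependents: D (must start by minute 165, minus 10-minute gap → minute 155); E (must start by minute 187). The earliest of those limits is minute 155, so C must start by 155 − 55 = minute 100.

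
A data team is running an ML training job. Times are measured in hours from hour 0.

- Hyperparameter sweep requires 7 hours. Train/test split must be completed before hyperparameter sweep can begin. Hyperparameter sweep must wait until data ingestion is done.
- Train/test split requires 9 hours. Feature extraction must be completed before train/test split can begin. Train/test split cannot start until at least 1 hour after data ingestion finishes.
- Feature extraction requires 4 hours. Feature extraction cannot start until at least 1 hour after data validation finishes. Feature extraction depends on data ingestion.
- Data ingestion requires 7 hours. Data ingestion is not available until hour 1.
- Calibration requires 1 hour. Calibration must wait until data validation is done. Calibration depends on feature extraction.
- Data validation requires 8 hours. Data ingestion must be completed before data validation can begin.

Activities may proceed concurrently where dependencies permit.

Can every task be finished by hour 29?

No

Data ingestion cannot begin until its own release at hour 1. It runs from hour 1 to 1 + 7 = hour 8.
Data validation cannot begin until data ingestion (finishes hour 8). It runs from hour 8 to 8 + 8 = hour 16.
For feature extraction: data validation (finishes hour 16, plus 1-hour gap → hour 17); data ingestion (finishes hour 8). Taking the maximum gives a start of hour 17, and it finishes at 17 + 4 = hour 21.
Calibration has to wait for data validation (finishes hour 16); feature extraction (finishes hour 21). The latest of these is hour 21, so calibration runs hour 21 to 21 + 1 = hour 22.
Train/test split has to wait for feature extraction (finishes hour 21); data ingestion (finishes hour 8, plus 1-hour gap → hour 9). The latest of these is hour 21, so train/test split runs hour 21 to 21 + 9 = hour 30.
Hyperparameter sweep has to wait for train/test split (finishes hour 30); data ingestion (finishes hour 8). The latest of these is hour 30, so hyperparameter sweep runs hour 30 to 30 + 7 = hour 37.
The earliest everything can be done is hour 37, which is after the deadline of 29, so it is not possible.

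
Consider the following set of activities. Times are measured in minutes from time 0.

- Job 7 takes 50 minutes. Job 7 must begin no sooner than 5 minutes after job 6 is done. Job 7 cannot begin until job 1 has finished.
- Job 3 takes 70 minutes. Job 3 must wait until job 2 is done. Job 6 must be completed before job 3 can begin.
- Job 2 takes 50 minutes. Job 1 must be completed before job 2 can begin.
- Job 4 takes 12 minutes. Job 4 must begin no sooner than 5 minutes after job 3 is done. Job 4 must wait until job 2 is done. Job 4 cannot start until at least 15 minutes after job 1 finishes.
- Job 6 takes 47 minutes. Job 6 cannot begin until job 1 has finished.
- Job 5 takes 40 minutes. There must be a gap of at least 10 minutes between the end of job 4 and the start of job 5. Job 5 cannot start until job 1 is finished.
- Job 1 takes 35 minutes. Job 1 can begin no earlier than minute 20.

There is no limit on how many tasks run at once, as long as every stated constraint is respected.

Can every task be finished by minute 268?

Yes

Job 1 waits on its own release at minute 20, so it starts at minute 20 and finishes at 20 + 35 = minute 55.
After job 1 (finishes minute 55), job 6 can start at minute 55 and finishes at minute 102.
For job 7: job 6 (finishes minute 102, plus 5-minute gap → minute 107); job 1 (finishes minute 55). Taking the maximum gives a start of minute 107, and it finishes at 107 + 50 = minute 157.
Job 2 cannot begin until job 1 (finishes minute 55). It runs from minute 55 to 55 + 50 = minute 105.
Job 3 needs all of job 2 (finishes minute 105); job 6 (finishes minute 102). That puts its earliest start at minute 105; it finishes at 105 + 70 = minute 175.
For job 4: job 3 (finishes minute 175, plus 5-minute gap → minute 180); job 2 (finishes minute 105); job 1 (finishes minute 55, plus 15-minute gap → minute 70). Taking the maximum gives a start of minute 180, and it finishes at 180 + 12 = minute 192.
Job 5 needs all of job 4 (finishes minute 192, plus 10-minute gap → minute 202); job 1 (finishes minute 55). That puts its earliest start at minute 202; it finishes at 202 + 40 = minute 242.
Every task is finished by minute 242, which is no later than the deadline of 268, so the schedule is feasible.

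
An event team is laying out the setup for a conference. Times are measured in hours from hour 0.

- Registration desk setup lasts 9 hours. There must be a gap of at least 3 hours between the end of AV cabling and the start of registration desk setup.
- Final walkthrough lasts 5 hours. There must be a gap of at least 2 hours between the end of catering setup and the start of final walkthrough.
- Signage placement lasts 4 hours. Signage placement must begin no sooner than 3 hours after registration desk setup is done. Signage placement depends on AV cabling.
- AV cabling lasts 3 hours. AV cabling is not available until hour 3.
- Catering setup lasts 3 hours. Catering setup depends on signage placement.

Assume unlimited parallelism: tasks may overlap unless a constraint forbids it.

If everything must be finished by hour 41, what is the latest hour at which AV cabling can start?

9

Final walkthrough must finish by hour 41; it takes 5 hours, so it must start by 41 − 5 = hour 36.
Since final walkthrough (must start by hour 36, minus 2-hour gap → hour 34) depends on it, catering setup must finish by hour 34. Backing off its 3-hour duration gives a latest start of hour 31.
Signage placement has to be done before catering setup (must start by hour 31). That means finishing by hour 31, i.e. starting by 31 − 4 = hour 27.
Registration desk setup must finish before signage placement (must start by hour 27, minus 3-hour gap → hour 24). With a 9-hour duration, registration desk setup must start by 24 − 9 = hour 15.
AV cabling feeds registration desk setup (must start by hour 15, minus 3-hour gap → hour 12); signage placement (must start by hour 27). Taking the minimum, AV cabling must finish by hour 12 and start by 12 − 3 = hour 9.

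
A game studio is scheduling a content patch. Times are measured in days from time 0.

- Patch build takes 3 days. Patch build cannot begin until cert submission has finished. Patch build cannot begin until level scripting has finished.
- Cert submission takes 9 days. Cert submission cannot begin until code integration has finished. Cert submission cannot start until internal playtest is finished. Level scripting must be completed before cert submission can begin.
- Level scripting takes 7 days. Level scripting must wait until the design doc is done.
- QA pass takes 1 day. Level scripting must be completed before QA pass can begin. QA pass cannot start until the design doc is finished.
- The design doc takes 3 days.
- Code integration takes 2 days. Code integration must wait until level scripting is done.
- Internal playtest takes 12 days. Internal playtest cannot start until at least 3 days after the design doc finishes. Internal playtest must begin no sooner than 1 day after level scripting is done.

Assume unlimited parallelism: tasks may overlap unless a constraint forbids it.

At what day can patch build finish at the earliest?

The design doc has no prerequisites, so it starts at day 0 and finishes at day 3.
Level scripting waits on the design doc (finishes day 3), so it starts at day 3 and finishes at 3 + 7 = day 10.
Internal playtest needs all of the design doc (finishes day 3, plus 3-day gap → day 6); level scripting (finishes day 10, plus 1-day gap → day 11). That puts its earliest start at day 11; it finishes at 11 + 12 = day 23.
Code integration waits on level scripting (finishes day 10), so it starts at day 10 and finishes at 10 + 2 = day 12.
Cert submission needs all of code integration (finishes day 12); internal playtest (finishes day 23); level scripting (finishes day 10). That puts its earliest start at day 23; it finishes at 23 + 9 = day 32.
Patch build has to wait for cert submission (finishes day 32); level scripting (finishes day 10). The latest of these is day 32, so patch build runs day 32 to 32 + 3 = day 35.

35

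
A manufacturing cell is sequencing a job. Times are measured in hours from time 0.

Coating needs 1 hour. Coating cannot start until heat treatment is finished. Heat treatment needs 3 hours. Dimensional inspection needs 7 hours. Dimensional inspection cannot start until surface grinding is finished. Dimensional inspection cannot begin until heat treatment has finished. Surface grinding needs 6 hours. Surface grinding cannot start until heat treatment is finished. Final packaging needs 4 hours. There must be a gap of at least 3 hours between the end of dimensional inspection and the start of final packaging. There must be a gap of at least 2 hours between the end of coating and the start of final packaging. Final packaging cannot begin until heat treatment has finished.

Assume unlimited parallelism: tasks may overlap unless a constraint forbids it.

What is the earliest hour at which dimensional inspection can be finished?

Heat treatment has no prerequisites, so it starts at hour 0 and finishes at hour 3.
After heat treatment (finishes hour 3), surface grinding can start at hour 3 and finishes at hour 9.
Dimensional inspection has to wait for surface grinding (finishes hour 9); heat treatment (finishes hour 3). The latest of these is hour 9, so dimensional inspection runs hour 9 to 9 + 7 = hour 16.

16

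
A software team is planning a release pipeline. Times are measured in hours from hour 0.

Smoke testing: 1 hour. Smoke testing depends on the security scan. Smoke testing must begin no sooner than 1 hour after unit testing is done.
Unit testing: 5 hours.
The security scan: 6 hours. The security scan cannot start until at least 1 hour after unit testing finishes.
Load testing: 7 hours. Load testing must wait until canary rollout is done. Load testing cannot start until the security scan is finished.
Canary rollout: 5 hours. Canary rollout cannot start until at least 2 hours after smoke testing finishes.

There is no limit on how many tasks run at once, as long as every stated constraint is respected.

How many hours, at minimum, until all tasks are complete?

Nothing blocks unit testing, so it runs from hour 0 to hour 5.
After unit testing (finishes hour 5, plus 1-hour gap → hour 6), the security scan can start at hour 6 and finishes at hour 12.
Smoke testing has to wait for the security scan (finishes hour 12); unit testing (finishes hour 5, plus 1-hour gap → hour 6). The latest of these is hour 12, so smoke testing runs hour 12 to 12 + 1 = hour 13.
Canary rollout waits on smoke testing (finishes hour 13, plus 2-hour gap → hour 15), so it starts at hour 15 and finishes at 15 + 5 = hour 20.
Load testing cannot start until canary rollout (finishes hour 20); the security scan (finishes hour 12). The controlling bound is hour 20, so load testing finishes at 20 + 7 = hour 27.
All tasks are finished once the last one completes. Finish times: Unit testing at 5, The security scan at 12, Smoke testing at 13, Canary rollout at 20, Load testing at 27. The latest is hour 27.

27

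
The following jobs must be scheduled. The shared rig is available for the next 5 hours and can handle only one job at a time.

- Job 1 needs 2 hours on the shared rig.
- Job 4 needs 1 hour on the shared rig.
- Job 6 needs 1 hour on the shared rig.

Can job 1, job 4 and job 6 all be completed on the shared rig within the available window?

Yes

Running back to back, the jobs need 2 + 1 + 1 = 4 hours on the shared rig.
Since 4 ≤ 5, they fit within the window.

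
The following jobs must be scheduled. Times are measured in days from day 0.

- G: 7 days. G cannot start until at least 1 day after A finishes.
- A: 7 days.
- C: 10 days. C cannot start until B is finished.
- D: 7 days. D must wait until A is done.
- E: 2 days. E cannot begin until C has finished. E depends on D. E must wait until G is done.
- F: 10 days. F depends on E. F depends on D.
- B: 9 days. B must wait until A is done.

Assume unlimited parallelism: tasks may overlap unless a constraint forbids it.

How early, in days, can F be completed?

38

Nothing blocks A, so it runs from day 0 to day 7.
G cannot begin until A (finishes day 7, plus 1-day gap → day 8). It runs from day 8 to 8 + 7 = day 15.
After A (finishes day 7), D can start at day 7 and finishes at day 14.
B waits on A (finishes day 7), so it starts at day 7 and finishes at 7 + 9 = day 16.
C waits on B (finishes day 16), so it starts at day 16 and finishes at 16 + 10 = day 26.
E has to wait for C (finishes day 26); D (finishes day 14); G (finishes day 15). The latest of these is day 26, so E runs day 26 to 26 + 2 = day 28.
F cannot start until E (finishes day 28); D (finishes day 14). The controlling bound is day 28, so F finishes at 28 + 10 = day 38.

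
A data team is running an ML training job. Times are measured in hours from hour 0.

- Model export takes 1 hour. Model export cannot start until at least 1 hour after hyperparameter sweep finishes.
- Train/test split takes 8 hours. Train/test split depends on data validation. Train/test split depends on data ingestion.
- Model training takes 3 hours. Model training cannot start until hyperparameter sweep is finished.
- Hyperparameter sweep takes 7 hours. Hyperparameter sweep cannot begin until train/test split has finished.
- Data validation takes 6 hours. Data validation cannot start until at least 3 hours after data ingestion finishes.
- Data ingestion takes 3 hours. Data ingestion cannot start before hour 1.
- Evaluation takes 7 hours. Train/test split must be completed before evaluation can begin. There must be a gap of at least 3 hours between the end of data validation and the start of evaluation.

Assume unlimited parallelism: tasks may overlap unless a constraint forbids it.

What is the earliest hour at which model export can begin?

After its own release at hour 1, data ingestion can start at hour 1 and finishes at hour 4.
Data validation cannot begin until data ingestion (finishes hour 4, plus 3-hour gap → hour 7). It runs from hour 7 to 7 + 6 = hour 13.
Train/test split cannot start until data validation (finishes hour 13); data ingestion (finishes hour 4). The controlling bound is hour 13, so train/test split finishes at 13 + 8 = hour 21.
After train/test split (finishes hour 21), hyperparameter sweep can start at hour 21 and finishes at hour 28.
Model export waits on hyperparameter sweep (finishes hour 28, plus 1-hour gap → hour 29), so the earliest it can start is hour 29.

29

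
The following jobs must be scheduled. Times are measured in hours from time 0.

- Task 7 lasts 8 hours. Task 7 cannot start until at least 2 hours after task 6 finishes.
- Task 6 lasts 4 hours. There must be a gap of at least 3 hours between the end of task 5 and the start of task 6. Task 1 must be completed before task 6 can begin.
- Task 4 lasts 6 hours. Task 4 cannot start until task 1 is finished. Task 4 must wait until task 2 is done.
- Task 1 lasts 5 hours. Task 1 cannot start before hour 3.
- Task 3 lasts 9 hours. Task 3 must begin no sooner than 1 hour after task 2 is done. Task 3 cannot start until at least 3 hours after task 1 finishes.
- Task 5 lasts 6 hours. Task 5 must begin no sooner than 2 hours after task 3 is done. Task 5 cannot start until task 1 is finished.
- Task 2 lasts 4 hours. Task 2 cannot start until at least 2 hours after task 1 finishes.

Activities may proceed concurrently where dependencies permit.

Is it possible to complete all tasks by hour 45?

No

Task 1 cannot begin until its own release at hour 3. It runs from hour 3 to 3 + 5 = hour 8.
Task 2 cannot begin until task 1 (finishes hour 8, plus 2-hour gap → hour 10). It runs from hour 10 to 10 + 4 = hour 14.
Task 4 has to wait for task 1 (finishes hour 8); task 2 (finishes hour 14). The latest of these is hour 14, so task 4 runs hour 14 to 14 + 6 = hour 20.
For task 3: task 2 (finishes hour 14, plus 1-hour gap → hour 15); task 1 (finishes hour 8, plus 3-hour gap → hour 11). Taking the maximum gives a start of hour 15, and it finishes at 15 + 9 = hour 24.
Task 5 has to wait for task 3 (finishes hour 24, plus 2-hour gap → hour 26); task 1 (finishes hour 8). The latest of these is hour 26, so task 5 runs hour 26 to 26 + 6 = hour 32.
Task 6 needs all of task 5 (finishes hour 32, plus 3-hour gap → hour 35); task 1 (finishes hour 8). That puts its earliest start at hour 35; it finishes at 35 + 4 = hour 39.
After task 6 (finishes hour 39, plus 2-hour gap → hour 41), task 7 can start at hour 41 and finishes at hour 49.
The earliest everything can be done is hour 49, which is after the deadline of 45, so it is not possible.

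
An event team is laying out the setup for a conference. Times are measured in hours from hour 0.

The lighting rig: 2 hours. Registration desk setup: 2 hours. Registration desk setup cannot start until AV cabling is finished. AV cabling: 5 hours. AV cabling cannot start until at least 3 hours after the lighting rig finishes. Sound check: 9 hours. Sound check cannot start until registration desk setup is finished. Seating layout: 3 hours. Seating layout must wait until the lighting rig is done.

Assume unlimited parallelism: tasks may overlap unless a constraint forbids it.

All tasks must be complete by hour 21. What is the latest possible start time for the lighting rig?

0

Sound check has no dependents, so it just needs to finish by hour 21. Starting by 21 − 9 = hour 12 achieves that.
Since sound check (must start by hour 12) depends on it, registration desk setup must finish by hour 12. Backing off its 2-hour duration gives a latest start of hour 10.
Since registration desk setup (must start by hour 10) depends on it, AV cabling must finish by hour 10. Backing off its 5-hour duration gives a latest start of hour 5.
Seating layout has no dependents, so it just needs to finish by hour 21. Starting by 21 − 3 = hour 18 achieves that.
The lighting rig must finish in time for AV cabling (must start by hour 5, minus 3-hour gap → hour 2); seating layout (must start by hour 18). The tightest is hour 2, so the lighting rig must start by 2 − 2 = hour 0.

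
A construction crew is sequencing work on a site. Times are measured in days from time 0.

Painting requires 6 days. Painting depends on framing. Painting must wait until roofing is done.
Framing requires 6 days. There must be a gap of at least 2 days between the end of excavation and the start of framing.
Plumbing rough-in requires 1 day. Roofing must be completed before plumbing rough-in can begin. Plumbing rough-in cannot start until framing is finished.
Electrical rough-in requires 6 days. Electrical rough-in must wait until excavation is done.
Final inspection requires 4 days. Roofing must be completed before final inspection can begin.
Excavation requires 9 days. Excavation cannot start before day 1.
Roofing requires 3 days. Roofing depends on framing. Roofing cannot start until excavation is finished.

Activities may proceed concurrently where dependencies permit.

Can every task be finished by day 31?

After its own release at day 1, excavation can start at day 1 and finishes at day 10.
Electrical rough-in cannot begin until excavation (finishes day 10). It runs from day 10 to 10 + 6 = day 16.
Framing cannot begin until excavation (finishes day 10, plus 2-day gap → day 12). It runs from day 12 to 12 + 6 = day 18.
For roofing: framing (finishes day 18); excavation (finishes day 10). Taking the maximum gives a start of day 18, and it finishes at 18 + 3 = day 21.
Final inspection waits on roofing (finishes day 21), so it starts at day 21 and finishes at 21 + 4 = day 25.
Painting needs all of framing (finishes day 18); roofing (finishes day 21). That puts its earliest start at day 21; it finishes at 21 + 6 = day 27.
Plumbing rough-in cannot start until roofing (finishes day 21); framing (finishes day 18). The controlling bound is day 21, so plumbing rough-in finishes at 21 + 1 = day 22.
Every task is finished by day 27, which is no later than the deadline of 31, so the schedule is feasible.

Yes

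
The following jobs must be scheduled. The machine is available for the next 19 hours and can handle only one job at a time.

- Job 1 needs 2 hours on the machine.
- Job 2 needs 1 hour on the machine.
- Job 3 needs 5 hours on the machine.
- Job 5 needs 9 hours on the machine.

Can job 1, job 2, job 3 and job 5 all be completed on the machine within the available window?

Yes

Running back to back, the jobs need 2 + 1 + 5 + 9 = 17 hours on the machine.
Since 17 ≤ 19, they fit within the window.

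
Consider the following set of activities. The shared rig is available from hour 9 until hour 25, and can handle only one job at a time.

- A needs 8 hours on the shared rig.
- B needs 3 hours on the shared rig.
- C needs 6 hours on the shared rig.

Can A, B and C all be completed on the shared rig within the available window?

No

The shared rig window is 25 − 9 = 16 hours.
Running back to back, the jobs need 8 + 3 + 6 = 17 hours on the shared rig.
Since 17 > 16, they cannot all fit.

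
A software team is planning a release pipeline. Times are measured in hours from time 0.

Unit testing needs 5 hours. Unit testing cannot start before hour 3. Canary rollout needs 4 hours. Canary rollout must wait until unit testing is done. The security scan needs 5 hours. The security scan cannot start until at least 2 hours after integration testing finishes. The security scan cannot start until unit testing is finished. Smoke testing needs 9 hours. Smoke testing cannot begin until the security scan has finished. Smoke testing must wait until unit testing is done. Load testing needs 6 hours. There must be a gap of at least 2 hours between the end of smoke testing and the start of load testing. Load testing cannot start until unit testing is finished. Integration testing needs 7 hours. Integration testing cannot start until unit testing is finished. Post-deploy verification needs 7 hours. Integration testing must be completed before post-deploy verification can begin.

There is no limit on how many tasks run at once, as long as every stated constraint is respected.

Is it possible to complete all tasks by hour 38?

No

Unit testing waits on its own release at hour 3, so it starts at hour 3 and finishes at 3 + 5 = hour 8.
Canary rollout waits on unit testing (finishes hour 8), so it starts at hour 8 and finishes at 8 + 4 = hour 12.
Integration testing waits on unit testing (finishes hour 8), so it starts at hour 8 and finishes at 8 + 7 = hour 15.
Post-deploy verification waits on integration testing (finishes hour 15), so it starts at hour 15 and finishes at 15 + 7 = hour 22.
The security scan has to wait for integration testing (finishes hour 15, plus 2-hour gap → hour 17); unit testing (finishes hour 8). The latest of these is hour 17, so the security scan runs hour 17 to 17 + 5 = hour 22.
Smoke testing cannot start until the security scan (finishes hour 22); unit testing (finishes hour 8). The controlling bound is hour 22, so smoke testing finishes at 22 + 9 = hour 31.
For load testing: smoke testing (finishes hour 31, plus 2-hour gap → hour 33); unit testing (finishes hour 8). Taking the maximum gives a start of hour 33, and it finishes at 33 + 6 = hour 39.
The earliest everything can be done is hour 39, which is after the deadline of 38, so it is not possible.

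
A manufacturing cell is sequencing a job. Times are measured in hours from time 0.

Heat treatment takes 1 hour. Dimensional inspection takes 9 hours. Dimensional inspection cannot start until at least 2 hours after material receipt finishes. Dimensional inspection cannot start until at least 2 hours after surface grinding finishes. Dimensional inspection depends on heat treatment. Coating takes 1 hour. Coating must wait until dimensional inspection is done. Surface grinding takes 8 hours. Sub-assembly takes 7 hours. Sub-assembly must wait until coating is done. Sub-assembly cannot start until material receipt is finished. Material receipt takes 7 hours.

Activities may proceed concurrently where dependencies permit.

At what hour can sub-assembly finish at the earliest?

Surface grinding has no prerequisites, so it starts at hour 0 and finishes at hour 8.
Heat treatment has no prerequisites, so it starts at hour 0 and finishes at hour 1.
Material receipt can start immediately at hour 0; it finishes at hour 7.
Dimensional inspection has to wait for material receipt (finishes hour 7, plus 2-hour gap → hour 9); surface grinding (finishes hour 8, plus 2-hour gap → hour 10); heat treatment (finishes hour 1). The latest of these is hour 10, so dimensional inspection runs hour 10 to 10 + 9 = hour 19.
After dimensional inspection (finishes hour 19), coating can start at hour 19 and finishes at hour 20.
Sub-assembly has to wait for coating (finishes hour 20); material receipt (finishes hour 7). The latest of these is hour 20, so sub-assembly runs hour 20 to 20 + 7 = hour 27.

27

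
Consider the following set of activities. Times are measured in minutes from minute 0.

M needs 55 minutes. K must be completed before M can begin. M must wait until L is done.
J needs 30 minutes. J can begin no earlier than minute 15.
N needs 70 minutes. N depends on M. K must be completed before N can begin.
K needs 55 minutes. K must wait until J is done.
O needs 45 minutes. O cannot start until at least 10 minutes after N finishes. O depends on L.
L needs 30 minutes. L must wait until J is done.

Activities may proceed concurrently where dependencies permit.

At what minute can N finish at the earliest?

J cannot begin until its own release at minute 15. It runs from minute 15 to 15 + 30 = minute 45.
L cannot begin until J (finishes minute 45). It runs from minute 45 to 45 + 30 = minute 75.
K cannot begin until J (finishes minute 45). It runs from minute 45 to 45 + 55 = minute 100.
M needs all of K (finishes minute 100); L (finishes minute 75). That puts its earliest start at minute 100; it finishes at 100 + 55 = minute 155.
For N: M (finishes minute 155); K (finishes minute 100). Taking the maximum gives a start of minute 155, and it finishes at 155 + 70 = minute 225.

225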